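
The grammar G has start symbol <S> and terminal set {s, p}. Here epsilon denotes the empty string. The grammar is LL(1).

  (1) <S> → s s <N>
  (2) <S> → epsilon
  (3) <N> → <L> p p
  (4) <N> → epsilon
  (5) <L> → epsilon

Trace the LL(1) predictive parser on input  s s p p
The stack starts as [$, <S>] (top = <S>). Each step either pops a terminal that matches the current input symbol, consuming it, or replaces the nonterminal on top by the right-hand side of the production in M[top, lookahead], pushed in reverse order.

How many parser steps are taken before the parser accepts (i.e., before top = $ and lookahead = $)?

7

     Stack      Input      Action
  1  $ <S>      s s p p $  expand <S> → s s <N>
  2  $ <N> s s  s s p p $  match s
  3  $ <N> s    s p p $    match s
  4  $ <N>      p p $      expand <N> → <L> p p
  5  $ p p <L>  p p $      expand <L> → epsilon
  6  $ p p      p p $      match p
  7  $ p        p $        match p
Accept reached after 7 steps.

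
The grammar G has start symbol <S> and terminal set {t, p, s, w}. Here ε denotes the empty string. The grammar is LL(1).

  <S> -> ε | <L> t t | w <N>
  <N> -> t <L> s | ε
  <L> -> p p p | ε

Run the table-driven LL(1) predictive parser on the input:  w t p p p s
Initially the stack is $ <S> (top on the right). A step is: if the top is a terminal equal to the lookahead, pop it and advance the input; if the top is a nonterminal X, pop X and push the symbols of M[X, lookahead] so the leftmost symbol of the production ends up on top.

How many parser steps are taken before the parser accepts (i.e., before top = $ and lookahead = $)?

step 1: stack=$ <S>  input=w t p p p s $  — expand <S> -> w <N>
step 2: stack=$ <N> w  input=w t p p p s $  — match w
step 3: stack=$ <N>  input=t p p p s $  — expand <N> -> t <L> s
step 4: stack=$ s <L> t  input=t p p p s $  — match t
step 5: stack=$ s <L>  input=p p p s $  — expand <L> -> p p p
step 6: stack=$ s p p p  input=p p p s $  — match p
step 7: stack=$ s p p  input=p p s $  — match p
step 8: stack=$ s p  input=p s $  — match p
step 9: stack=$ s  input=s $  — match s
Accept reached after 9 steps.

9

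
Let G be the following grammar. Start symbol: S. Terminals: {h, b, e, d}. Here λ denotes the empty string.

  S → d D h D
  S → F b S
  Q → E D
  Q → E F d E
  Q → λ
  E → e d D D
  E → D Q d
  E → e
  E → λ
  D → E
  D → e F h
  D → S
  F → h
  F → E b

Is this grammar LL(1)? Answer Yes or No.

No

FIRST(S) = {b, d, e, h}
FIRST(Q) = {λ, b, d, e, h}
FIRST(E) = {λ, b, d, e, h}
FIRST(D) = {λ, b, d, e, h}
FIRST(F) = {b, d, e, h}
FOLLOW(S) = {$, b, d, e, h}
FOLLOW(Q) = {d}
FOLLOW(E) = {$, b, d, e, h}
FOLLOW(D) = {$, b, d, e, h}
FOLLOW(F) = {b, d, h}
Cell M[D, b] receives both D → E and D → S — the grammar is not LL(1).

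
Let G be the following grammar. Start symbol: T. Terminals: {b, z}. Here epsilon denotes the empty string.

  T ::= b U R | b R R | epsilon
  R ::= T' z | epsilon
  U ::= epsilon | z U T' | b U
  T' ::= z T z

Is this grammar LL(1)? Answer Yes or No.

No

FIRST(T) = {epsilon, b}
FIRST(R) = {epsilon, z}
FIRST(U) = {epsilon, b, z}
FIRST(T') = {z}
FOLLOW(T) = {$, z}
FOLLOW(R) = {$, z}
FOLLOW(U) = {$, z}
FOLLOW(T') = {$, z}
Cell M[R, z] receives both R ::= T' z and R ::= epsilon — the grammar is not LL(1).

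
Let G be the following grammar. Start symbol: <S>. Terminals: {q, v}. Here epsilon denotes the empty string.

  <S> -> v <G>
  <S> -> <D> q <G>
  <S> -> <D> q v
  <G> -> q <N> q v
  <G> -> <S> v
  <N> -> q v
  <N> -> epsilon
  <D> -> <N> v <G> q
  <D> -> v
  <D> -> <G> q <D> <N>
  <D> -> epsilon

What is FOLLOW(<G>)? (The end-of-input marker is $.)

{$, q, v}

FIRST(<N>) = {epsilon, q}
FIRST(<S>) = {q, v}  (via <D> q <G>, <D> q v)
FIRST(<G>) = {q, v}  (via <S> v)
FIRST(<D>) = {epsilon, q, v}  (via <N> v <G> q, <G> q <D> <N>)
FOLLOW(<S>) includes $ since <S> is the start symbol.
FOLLOW(<S>): in <G>-><S> v, <S> is followed by v with FIRST {v}. Thus FOLLOW(<S>) = {$, v}.
FOLLOW(<G>): in <S>->v <G>, the suffix after <G> is empty, so FOLLOW(<G>) ⊇ FOLLOW(<S>) = {$, v}; in <S>-><D> q <G>, the suffix after <G> is empty, so FOLLOW(<G>) ⊇ FOLLOW(<S>) = {$, v}; in <D>-><N> v <G> q, <G> is followed by q with FIRST {q}; in <D>-><G> q <D> <N>, <G> is followed by q <D> <N> with FIRST {q}. Thus FOLLOW(<G>) = {$, q, v}.
FOLLOW(<D>): in <S>-><D> q <G>, <D> is followed by q <G> with FIRST {q}; in <S>-><D> q v, <D> is followed by q v with FIRST {q}; in <D>-><G> q <D> <N>, <D> is followed by <N> with FIRST {epsilon, q}; in <D>-><G> q <D> <N>, the suffix after <D> is nullable (adds nothing new). Thus FOLLOW(<D>) = {q}.
FOLLOW(<N>): in <G>->q <N> q v, <N> is followed by q v with FIRST {q}; in <D>-><N> v <G> q, <N> is followed by v <G> q with FIRST {v}; in <D>-><G> q <D> <N>, the suffix after <N> is empty, so FOLLOW(<N>) ⊇ FOLLOW(<D>) = {q}. Thus FOLLOW(<N>) = {q, v}.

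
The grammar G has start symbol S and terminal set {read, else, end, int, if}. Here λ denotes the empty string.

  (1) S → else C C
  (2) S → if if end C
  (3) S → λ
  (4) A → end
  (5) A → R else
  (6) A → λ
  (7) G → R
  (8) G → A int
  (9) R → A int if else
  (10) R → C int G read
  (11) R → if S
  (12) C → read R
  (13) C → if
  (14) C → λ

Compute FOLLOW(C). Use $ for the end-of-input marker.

FIRST(S) = {λ, else, if}
FIRST(C) = {λ, if, read}
FIRST(A) = {λ, end, if, int, read}  (via R else)
FIRST(R) = {end, if, int, read}  (via A int if else, C int G read)
FIRST(G) = {end, if, int, read}  (via R, A int)
FOLLOW(S) includes $ since S is the start symbol.
FOLLOW(A): in G→A int, A is followed by int with FIRST {int}; in R→A int if else, A is followed by int if else with FIRST {int}. Thus FOLLOW(A) = {int}.
FOLLOW(G): in R→C int G read, G is followed by read with FIRST {read}. Thus FOLLOW(G) = {read}.
FOLLOW(S): in R→if S, the suffix after S is empty, so FOLLOW(S) ⊇ FOLLOW(R) = {$, else, if, int, read}. Thus FOLLOW(S) = {$, else, if, int, read}.
FOLLOW(C): in S→else C C (occurrence 1), C is followed by C with FIRST {λ, if, read}; in S→else C C (occurrence 1), the suffix after C is nullable, so FOLLOW(C) ⊇ FOLLOW(S) = {$, else, if, int, read}; in S→else C C (occurrence 2), the suffix after C is empty, so FOLLOW(C) ⊇ FOLLOW(S) = {$, else, if, int, read}; in S→if if end C, the suffix after C is empty, so FOLLOW(C) ⊇ FOLLOW(S) = {$, else, if, int, read}; in R→C int G read, C is followed by int G read with FIRST {int}. Thus FOLLOW(C) = {$, else, if, int, read}.
FOLLOW(R): in A→R else, R is followed by else with FIRST {else}; in G→R, the suffix after R is empty, so FOLLOW(R) ⊇ FOLLOW(G) = {read}; in C→read R, the suffix after R is empty, so FOLLOW(R) ⊇ FOLLOW(C) = {$, else, if, int, read}. Thus FOLLOW(R) = {$, else, if, int, read}.

{$, else, if, int, read}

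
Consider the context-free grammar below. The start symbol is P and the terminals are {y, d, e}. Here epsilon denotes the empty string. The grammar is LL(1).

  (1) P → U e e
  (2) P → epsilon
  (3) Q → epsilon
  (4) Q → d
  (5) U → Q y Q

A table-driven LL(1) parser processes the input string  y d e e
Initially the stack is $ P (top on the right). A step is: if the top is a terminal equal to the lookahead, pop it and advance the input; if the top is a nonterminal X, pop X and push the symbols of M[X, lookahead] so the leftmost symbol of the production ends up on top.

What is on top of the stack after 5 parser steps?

d

step 1: stack=$ P  input=y d e e $  — expand P → U e e
step 2: stack=$ e e U  input=y d e e $  — expand U → Q y Q
step 3: stack=$ e e Q y Q  input=y d e e $  — expand Q → epsilon
step 4: stack=$ e e Q y  input=y d e e $  — match y
step 5: stack=$ e e Q  input=d e e $  — expand Q → d
Stack after step 5: $ e e d (top = d).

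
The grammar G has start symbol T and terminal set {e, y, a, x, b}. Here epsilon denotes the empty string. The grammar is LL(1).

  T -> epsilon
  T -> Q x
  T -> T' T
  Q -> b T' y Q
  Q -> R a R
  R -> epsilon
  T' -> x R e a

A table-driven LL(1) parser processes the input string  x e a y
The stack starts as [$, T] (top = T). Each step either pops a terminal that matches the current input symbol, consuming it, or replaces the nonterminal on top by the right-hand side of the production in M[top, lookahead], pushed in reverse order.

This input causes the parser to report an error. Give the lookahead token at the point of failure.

y

     Stack        Input      Action
  1  $ T          x e a y $  expand T -> T' T
  2  $ T T'       x e a y $  expand T' -> x R e a
  3  $ T a e R x  x e a y $  match x
  4  $ T a e R    e a y $    expand R -> epsilon
  5  $ T a e      e a y $    match e
  6  $ T a        a y $      match a
  7  $ T          y $        error: M[T, y] is empty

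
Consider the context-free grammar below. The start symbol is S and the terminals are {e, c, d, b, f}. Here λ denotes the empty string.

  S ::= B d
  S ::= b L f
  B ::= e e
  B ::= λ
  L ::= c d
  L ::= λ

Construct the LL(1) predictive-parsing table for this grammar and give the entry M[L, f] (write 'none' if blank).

FIRST(B): from B::=e e we get {e}; from B::=λ we get {λ}. So FIRST(B) = {λ, e}.
FIRST(L): from L::=c d we get {c}; from L::=λ we get {λ}. So FIRST(L) = {λ, c}.
FIRST(S): from S::=B d we get {d, e}; from S::=b L f we get {b}. So FIRST(S) = {b, d, e}.
FOLLOW(S) includes $ since S is the start symbol.
FOLLOW(L): in S::=b L f, L is followed by f with FIRST {f}. Thus FOLLOW(L) = {f}.
For L ::= c d: FIRST(c d) = {c}, so it goes in M[L, t] for t ∈ {c}.
For L ::= λ: FIRST(λ) = {λ}, so it goes in M[L, t] for t ∈ {}; since λ ∈ FIRST, also for every t ∈ FOLLOW(L) = {f}.

L ::= λ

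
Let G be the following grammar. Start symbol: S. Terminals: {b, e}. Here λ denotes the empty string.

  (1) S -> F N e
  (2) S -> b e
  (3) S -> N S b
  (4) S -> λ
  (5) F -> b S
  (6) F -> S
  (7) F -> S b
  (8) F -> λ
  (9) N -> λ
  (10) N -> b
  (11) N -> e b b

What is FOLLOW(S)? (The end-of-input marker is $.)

FIRST(N) = {λ, b, e}
FIRST(S) = {λ, b, e}  (via F N e, N S b)
FIRST(F) = {λ, b, e}  (via S, S b)
FOLLOW(S) includes $ since S is the start symbol.
FOLLOW(F): in S->F N e, F is followed by N e with FIRST {b, e}. Thus FOLLOW(F) = {b, e}.
FOLLOW(S): in S->N S b, S is followed by b with FIRST {b}; in F->b S, the suffix after S is empty, so FOLLOW(S) ⊇ FOLLOW(F) = {b, e}; in F->S, the suffix after S is empty, so FOLLOW(S) ⊇ FOLLOW(F) = {b, e}; in F->S b, S is followed by b with FIRST {b}. Thus FOLLOW(S) = {$, b, e}.
FOLLOW(N): in S->F N e, N is followed by e with FIRST {e}; in S->N S b, N is followed by S b with FIRST {b, e}. Thus FOLLOW(N) = {b, e}.

{$, b, e}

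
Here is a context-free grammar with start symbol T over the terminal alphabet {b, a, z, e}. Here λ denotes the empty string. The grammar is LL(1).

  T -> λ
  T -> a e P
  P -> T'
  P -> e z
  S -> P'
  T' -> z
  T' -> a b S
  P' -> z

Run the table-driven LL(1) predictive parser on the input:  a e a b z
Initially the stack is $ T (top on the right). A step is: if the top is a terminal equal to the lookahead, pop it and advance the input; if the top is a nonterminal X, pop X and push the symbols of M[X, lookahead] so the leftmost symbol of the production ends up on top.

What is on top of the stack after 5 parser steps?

step 1: stack=$ T  input=a e a b z $  — expand T -> a e P
step 2: stack=$ P e a  input=a e a b z $  — match a
step 3: stack=$ P e  input=e a b z $  — match e
step 4: stack=$ P  input=a b z $  — expand P -> T'
step 5: stack=$ T'  input=a b z $  — expand T' -> a b S
Stack after step 5: $ S b a (top = a).

a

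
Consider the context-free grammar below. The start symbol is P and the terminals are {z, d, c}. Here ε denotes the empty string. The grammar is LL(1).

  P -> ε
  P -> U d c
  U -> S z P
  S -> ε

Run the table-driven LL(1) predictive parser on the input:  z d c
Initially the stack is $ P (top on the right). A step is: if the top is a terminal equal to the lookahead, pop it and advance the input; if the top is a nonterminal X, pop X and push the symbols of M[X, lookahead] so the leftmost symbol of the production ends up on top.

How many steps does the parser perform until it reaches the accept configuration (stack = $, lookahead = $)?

7

     Stack        Input    Action
  1  $ P          z d c $  expand P -> U d c
  2  $ c d U      z d c $  expand U -> S z P
  3  $ c d P z S  z d c $  expand S -> ε
  4  $ c d P z    z d c $  match z
  5  $ c d P      d c $    expand P -> ε
  6  $ c d        d c $    match d
  7  $ c          c $      match c
Accept reached after 7 steps.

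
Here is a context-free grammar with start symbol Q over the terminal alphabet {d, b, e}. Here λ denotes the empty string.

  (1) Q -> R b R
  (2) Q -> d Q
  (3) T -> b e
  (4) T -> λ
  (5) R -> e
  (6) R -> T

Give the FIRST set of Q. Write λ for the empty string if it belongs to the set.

{b, d, e}

FIRST(T): from T->b e we get {b}; from T->λ we get {λ}. So FIRST(T) = {λ, b}.
FIRST(R): from R->e we get {e}; from R->T we get {λ, b}. So FIRST(R) = {λ, b, e}.
FIRST(Q): from Q->R b R we get {b, e}; from Q->d Q we get {d}. So FIRST(Q) = {b, d, e}.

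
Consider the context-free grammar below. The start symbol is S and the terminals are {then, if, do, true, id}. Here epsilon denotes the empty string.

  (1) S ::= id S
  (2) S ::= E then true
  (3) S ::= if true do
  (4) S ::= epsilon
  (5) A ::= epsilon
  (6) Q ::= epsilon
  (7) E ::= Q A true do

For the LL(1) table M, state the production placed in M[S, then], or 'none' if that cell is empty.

FIRST(A): from A::=epsilon we get {epsilon}. So FIRST(A) = {epsilon}.
FIRST(Q): from Q::=epsilon we get {epsilon}. So FIRST(Q) = {epsilon}.
FIRST(E): from E::=Q A true do we get {true}. So FIRST(E) = {true}.
FIRST(S): from S::=id S we get {id}; from S::=E then true we get {true}; from S::=if true do we get {if}; from S::=epsilon we get {epsilon}. So FIRST(S) = {epsilon, id, if, true}.
FOLLOW(S) includes $ since S is the start symbol.
FOLLOW(S): in S::=id S, the suffix after S is empty (adds nothing new). Thus FOLLOW(S) = {$}.
For S ::= id S: FIRST(id S) = {id}, so it goes in M[S, t] for t ∈ {id}.
For S ::= E then true: FIRST(E then true) = {true}, so it goes in M[S, t] for t ∈ {true}.
For S ::= if true do: FIRST(if true do) = {if}, so it goes in M[S, t] for t ∈ {if}.
For S ::= epsilon: FIRST(epsilon) = {epsilon}, so it goes in M[S, t] for t ∈ {}; since epsilon ∈ FIRST, also for every t ∈ FOLLOW(S) = {$}.
None of these place a production in M[S, then].

none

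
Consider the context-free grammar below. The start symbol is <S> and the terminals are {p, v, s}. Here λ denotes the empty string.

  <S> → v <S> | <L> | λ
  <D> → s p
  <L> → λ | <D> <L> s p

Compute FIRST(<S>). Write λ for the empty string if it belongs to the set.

FIRST(<D>) = {s}
FIRST(<L>) = {λ, s}  (via <D> <L> s p)
FIRST(<S>) = {λ, s, v}  (via <L>)

{λ, s, v}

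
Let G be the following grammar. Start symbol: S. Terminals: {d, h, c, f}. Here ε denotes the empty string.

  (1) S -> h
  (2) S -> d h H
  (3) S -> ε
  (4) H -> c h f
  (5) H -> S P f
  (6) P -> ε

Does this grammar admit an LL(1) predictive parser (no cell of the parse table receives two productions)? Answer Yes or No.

Yes

FIRST(S) = {ε, d, h}
FIRST(H) = {c, d, f, h}
FIRST(P) = {ε}
FOLLOW(S) = {$, f}
FOLLOW(H) = {$, f}
FOLLOW(P) = {f}
Each cell of M receives at most one production.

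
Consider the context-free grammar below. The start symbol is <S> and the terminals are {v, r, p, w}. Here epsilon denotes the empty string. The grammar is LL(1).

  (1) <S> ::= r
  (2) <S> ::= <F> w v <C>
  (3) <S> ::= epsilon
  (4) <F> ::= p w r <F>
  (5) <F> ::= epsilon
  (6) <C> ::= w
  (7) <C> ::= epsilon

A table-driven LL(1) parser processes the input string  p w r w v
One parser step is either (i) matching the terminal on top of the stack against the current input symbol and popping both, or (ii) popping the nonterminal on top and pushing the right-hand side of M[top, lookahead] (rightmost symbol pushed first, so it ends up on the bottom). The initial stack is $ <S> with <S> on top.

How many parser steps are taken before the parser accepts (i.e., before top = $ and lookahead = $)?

     Stack                Input        Action
  1  $ <S>                p w r w v $  expand <S> ::= <F> w v <C>
  2  $ <C> v w <F>        p w r w v $  expand <F> ::= p w r <F>
  3  $ <C> v w <F> r w p  p w r w v $  match p
  4  $ <C> v w <F> r w    w r w v $    match w
  5  $ <C> v w <F> r      r w v $      match r
  6  $ <C> v w <F>        w v $        expand <F> ::= epsilon
  7  $ <C> v w            w v $        match w
  8  $ <C> v              v $          match v
  9  $ <C>                $            expand <C> ::= epsilon
Accept reached after 9 steps.

9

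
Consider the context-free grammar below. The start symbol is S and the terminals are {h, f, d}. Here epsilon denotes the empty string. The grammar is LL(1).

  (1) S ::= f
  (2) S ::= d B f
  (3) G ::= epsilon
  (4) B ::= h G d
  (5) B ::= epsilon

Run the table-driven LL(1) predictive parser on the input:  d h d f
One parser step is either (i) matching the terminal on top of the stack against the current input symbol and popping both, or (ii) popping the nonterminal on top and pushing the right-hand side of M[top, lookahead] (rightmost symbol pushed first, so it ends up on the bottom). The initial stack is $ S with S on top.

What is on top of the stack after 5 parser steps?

     Stack      Input      Action
  1  $ S        d h d f $  expand S ::= d B f
  2  $ f B d    d h d f $  match d
  3  $ f B      h d f $    expand B ::= h G d
  4  $ f d G h  h d f $    match h
  5  $ f d G    d f $      expand G ::= epsilon
Stack after step 5: $ f d (top = d).

d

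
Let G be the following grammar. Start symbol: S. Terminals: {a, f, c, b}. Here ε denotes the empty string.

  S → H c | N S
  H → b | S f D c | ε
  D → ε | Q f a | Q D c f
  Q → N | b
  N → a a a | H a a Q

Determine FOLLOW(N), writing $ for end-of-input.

{a, b, c, f}

FIRST(S): from S→H c we get {a, b, c}; from S→N S we get {a, b, c}. So FIRST(S) = {a, b, c}.
FIRST(H): from H→b we get {b}; from H→S f D c we get {a, b, c}; from H→ε we get {ε}. So FIRST(H) = {ε, a, b, c}.
FIRST(N): from N→a a a we get {a}; from N→H a a Q we get {a, b, c}. So FIRST(N) = {a, b, c}.
FIRST(Q): from Q→N we get {a, b, c}; from Q→b we get {b}. So FIRST(Q) = {a, b, c}.
FIRST(D): from D→ε we get {ε}; from D→Q f a we get {a, b, c}; from D→Q D c f we get {a, b, c}. So FIRST(D) = {ε, a, b, c}.
FOLLOW(S) includes $ since S is the start symbol.
FOLLOW(S): in S→N S, the suffix after S is empty (adds nothing new); in H→S f D c, S is followed by f D c with FIRST {f}. Thus FOLLOW(S) = {$, f}.
FOLLOW(H): in S→H c, H is followed by c with FIRST {c}; in N→H a a Q, H is followed by a a Q with FIRST {a}. Thus FOLLOW(H) = {a, c}.
FOLLOW(D): in H→S f D c, D is followed by c with FIRST {c}; in D→Q D c f, D is followed by c f with FIRST {c}. Thus FOLLOW(D) = {c}.
FOLLOW(Q): in D→Q f a, Q is followed by f a with FIRST {f}; in D→Q D c f, Q is followed by D c f with FIRST {a, b, c}; in N→H a a Q, the suffix after Q is empty, so FOLLOW(Q) ⊇ FOLLOW(N) = {a, b, c, f}. Thus FOLLOW(Q) = {a, b, c, f}.
FOLLOW(N): in S→N S, N is followed by S with FIRST {a, b, c}; in Q→N, the suffix after N is empty, so FOLLOW(N) ⊇ FOLLOW(Q) = {a, b, c, f}. Thus FOLLOW(N) = {a, b, c, f}.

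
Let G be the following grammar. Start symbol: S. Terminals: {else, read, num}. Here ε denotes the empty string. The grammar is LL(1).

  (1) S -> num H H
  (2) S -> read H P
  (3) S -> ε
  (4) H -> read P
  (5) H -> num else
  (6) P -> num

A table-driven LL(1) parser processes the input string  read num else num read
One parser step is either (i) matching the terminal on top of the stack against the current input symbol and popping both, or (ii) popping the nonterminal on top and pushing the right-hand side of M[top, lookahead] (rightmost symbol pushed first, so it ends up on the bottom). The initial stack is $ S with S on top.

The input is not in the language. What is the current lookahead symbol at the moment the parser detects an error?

read

     Stack         Input                     Action
  1  $ S           read num else num read $  expand S -> read H P
  2  $ P H read    read num else num read $  match read
  3  $ P H         num else num read $       expand H -> num else
  4  $ P else num  num else num read $       match num
  5  $ P else      else num read $           match else
  6  $ P           num read $                expand P -> num
  7  $ num         num read $                match num
  8  $             read $                    error: stack empty but input remains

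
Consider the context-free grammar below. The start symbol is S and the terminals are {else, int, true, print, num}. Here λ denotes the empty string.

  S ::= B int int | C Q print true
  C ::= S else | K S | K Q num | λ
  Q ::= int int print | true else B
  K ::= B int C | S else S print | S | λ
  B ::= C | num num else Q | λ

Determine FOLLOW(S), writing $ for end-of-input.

FIRST(Q): from Q::=int int print we get {int}; from Q::=true else B we get {true}. So FIRST(Q) = {int, true}.
FIRST(S): from S::=B int int we get {int, num, true}; from S::=C Q print true we get {int, num, true}. So FIRST(S) = {int, num, true}.
FIRST(C): from C::=S else we get {int, num, true}; from C::=K S we get {int, num, true}; from C::=K Q num we get {int, num, true}; from C::=λ we get {λ}. So FIRST(C) = {λ, int, num, true}.
FIRST(B): from B::=C we get {λ, int, num, true}; from B::=num num else Q we get {num}; from B::=λ we get {λ}. So FIRST(B) = {λ, int, num, true}.
FIRST(K): from K::=B int C we get {int, num, true}; from K::=S else S print we get {int, num, true}; from K::=S we get {int, num, true}; from K::=λ we get {λ}. So FIRST(K) = {λ, int, num, true}.
FOLLOW(S) includes $ since S is the start symbol.
FOLLOW(K): in C::=K S, K is followed by S with FIRST {int, num, true}; in C::=K Q num, K is followed by Q num with FIRST {int, true}. Thus FOLLOW(K) = {int, num, true}.
FOLLOW(S): in C::=S else, S is followed by else with FIRST {else}; in C::=K S, the suffix after S is empty, so FOLLOW(S) ⊇ FOLLOW(C) = {int, num, print, true}; in K::=S else S print (occurrence 1), S is followed by else S print with FIRST {else}; in K::=S else S print (occurrence 2), S is followed by print with FIRST {print}; in K::=S, the suffix after S is empty, so FOLLOW(S) ⊇ FOLLOW(K) = {int, num, true}. Thus FOLLOW(S) = {$, else, int, num, print, true}.
FOLLOW(C): in S::=C Q print true, C is followed by Q print true with FIRST {int, true}; in K::=B int C, the suffix after C is empty, so FOLLOW(C) ⊇ FOLLOW(K) = {int, num, true}; in B::=C, the suffix after C is empty, so FOLLOW(C) ⊇ FOLLOW(B) = {int, num, print}. Thus FOLLOW(C) = {int, num, print, true}.
FOLLOW(Q): in S::=C Q print true, Q is followed by print true with FIRST {print}; in C::=K Q num, Q is followed by num with FIRST {num}; in B::=num num else Q, the suffix after Q is empty, so FOLLOW(Q) ⊇ FOLLOW(B) = {int, num, print}. Thus FOLLOW(Q) = {int, num, print}.
FOLLOW(B): in S::=B int int, B is followed by int int with FIRST {int}; in Q::=true else B, the suffix after B is empty, so FOLLOW(B) ⊇ FOLLOW(Q) = {int, num, print}; in K::=B int C, B is followed by int C with FIRST {int}. Thus FOLLOW(B) = {int, num, print}.

{$, else, int, num, print, true}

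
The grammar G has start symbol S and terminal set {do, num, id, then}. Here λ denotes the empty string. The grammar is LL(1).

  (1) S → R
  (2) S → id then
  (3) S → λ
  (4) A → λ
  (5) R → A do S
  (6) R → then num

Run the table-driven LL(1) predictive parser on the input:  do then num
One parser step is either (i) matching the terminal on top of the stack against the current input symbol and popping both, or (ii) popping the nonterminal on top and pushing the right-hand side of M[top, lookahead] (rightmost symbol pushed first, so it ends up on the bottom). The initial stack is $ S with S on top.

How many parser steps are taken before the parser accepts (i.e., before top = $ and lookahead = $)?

8

step 1: stack=$ S  input=do then num $  — expand S → R
step 2: stack=$ R  input=do then num $  — expand R → A do S
step 3: stack=$ S do A  input=do then num $  — expand A → λ
step 4: stack=$ S do  input=do then num $  — match do
step 5: stack=$ S  input=then num $  — expand S → R
step 6: stack=$ R  input=then num $  — expand R → then num
step 7: stack=$ num then  input=then num $  — match then
step 8: stack=$ num  input=num $  — match num
Accept reached after 8 steps.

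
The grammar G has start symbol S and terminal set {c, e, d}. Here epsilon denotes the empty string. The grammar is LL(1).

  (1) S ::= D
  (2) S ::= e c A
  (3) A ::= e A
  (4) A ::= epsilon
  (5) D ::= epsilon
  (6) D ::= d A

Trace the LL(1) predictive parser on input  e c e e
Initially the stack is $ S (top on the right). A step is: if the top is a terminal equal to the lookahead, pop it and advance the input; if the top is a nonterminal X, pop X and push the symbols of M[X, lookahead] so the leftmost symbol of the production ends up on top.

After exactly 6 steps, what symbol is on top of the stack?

e

     Stack    Input      Action
  1  $ S      e c e e $  expand S ::= e c A
  2  $ A c e  e c e e $  match e
  3  $ A c    c e e $    match c
  4  $ A      e e $      expand A ::= e A
  5  $ A e    e e $      match e
  6  $ A      e $        expand A ::= e A
Stack after step 6: $ A e (top = e).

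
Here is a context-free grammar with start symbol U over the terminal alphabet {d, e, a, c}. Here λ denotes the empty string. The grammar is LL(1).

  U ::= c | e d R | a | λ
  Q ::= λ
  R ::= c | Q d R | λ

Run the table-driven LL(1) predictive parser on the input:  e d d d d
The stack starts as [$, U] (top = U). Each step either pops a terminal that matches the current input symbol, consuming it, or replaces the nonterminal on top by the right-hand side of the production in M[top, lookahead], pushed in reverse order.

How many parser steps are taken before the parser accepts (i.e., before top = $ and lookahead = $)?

      Stack    Input        Action
   1  $ U      e d d d d $  expand U ::= e d R
   2  $ R d e  e d d d d $  match e
   3  $ R d    d d d d $    match d
   4  $ R      d d d $      expand R ::= Q d R
   5  $ R d Q  d d d $      expand Q ::= λ
   6  $ R d    d d d $      match d
   7  $ R      d d $        expand R ::= Q d R
   8  $ R d Q  d d $        expand Q ::= λ
   9  $ R d    d d $        match d
  10  $ R      d $          expand R ::= Q d R
  11  $ R d Q  d $          expand Q ::= λ
  12  $ R d    d $          match d
  13  $ R      $            expand R ::= λ
Accept reached after 13 steps.

13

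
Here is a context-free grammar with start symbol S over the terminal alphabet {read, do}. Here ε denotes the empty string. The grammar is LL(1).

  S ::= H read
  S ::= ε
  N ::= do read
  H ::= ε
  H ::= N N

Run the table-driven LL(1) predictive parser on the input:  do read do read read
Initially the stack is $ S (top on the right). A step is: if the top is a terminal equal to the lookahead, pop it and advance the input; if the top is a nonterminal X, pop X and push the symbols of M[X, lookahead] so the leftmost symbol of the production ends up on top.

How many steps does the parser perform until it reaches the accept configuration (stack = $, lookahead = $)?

     Stack             Input                   Action
  1  $ S               do read do read read $  expand S ::= H read
  2  $ read H          do read do read read $  expand H ::= N N
  3  $ read N N        do read do read read $  expand N ::= do read
  4  $ read N read do  do read do read read $  match do
  5  $ read N read     read do read read $     match read
  6  $ read N          do read read $          expand N ::= do read
  7  $ read read do    do read read $          match do
  8  $ read read       read read $             match read
  9  $ read            read $                  match read
Accept reached after 9 steps.

9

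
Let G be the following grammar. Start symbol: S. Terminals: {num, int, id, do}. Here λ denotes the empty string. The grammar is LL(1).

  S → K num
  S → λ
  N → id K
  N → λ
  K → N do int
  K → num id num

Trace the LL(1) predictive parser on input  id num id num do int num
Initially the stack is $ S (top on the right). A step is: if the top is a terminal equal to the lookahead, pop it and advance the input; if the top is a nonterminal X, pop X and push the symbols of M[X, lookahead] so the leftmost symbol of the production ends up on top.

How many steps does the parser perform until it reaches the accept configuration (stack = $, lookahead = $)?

      Stack                    Input                       Action
   1  $ S                      id num id num do int num $  expand S → K num
   2  $ num K                  id num id num do int num $  expand K → N do int
   3  $ num int do N           id num id num do int num $  expand N → id K
   4  $ num int do K id        id num id num do int num $  match id
   5  $ num int do K           num id num do int num $     expand K → num id num
   6  $ num int do num id num  num id num do int num $     match num
   7  $ num int do num id      id num do int num $         match id
   8  $ num int do num         num do int num $            match num
   9  $ num int do             do int num $                match do
  10  $ num int                int num $                   match int
  11  $ num                    num $                       match num
Accept reached after 11 steps.

11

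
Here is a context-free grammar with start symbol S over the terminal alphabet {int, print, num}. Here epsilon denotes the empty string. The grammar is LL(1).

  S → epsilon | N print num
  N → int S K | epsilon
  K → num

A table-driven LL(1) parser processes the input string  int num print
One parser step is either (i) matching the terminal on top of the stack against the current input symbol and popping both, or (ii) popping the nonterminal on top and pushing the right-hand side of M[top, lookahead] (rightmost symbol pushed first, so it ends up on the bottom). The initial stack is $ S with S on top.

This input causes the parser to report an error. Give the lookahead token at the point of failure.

$

step 1: stack=$ S  input=int num print $  — expand S → N print num
step 2: stack=$ num print N  input=int num print $  — expand N → int S K
step 3: stack=$ num print K S int  input=int num print $  — match int
step 4: stack=$ num print K S  input=num print $  — expand S → epsilon
step 5: stack=$ num print K  input=num print $  — expand K → num
step 6: stack=$ num print num  input=num print $  — match num
step 7: stack=$ num print  input=print $  — match print
step 8: stack=$ num  input=$  — error: top is terminal num but lookahead is $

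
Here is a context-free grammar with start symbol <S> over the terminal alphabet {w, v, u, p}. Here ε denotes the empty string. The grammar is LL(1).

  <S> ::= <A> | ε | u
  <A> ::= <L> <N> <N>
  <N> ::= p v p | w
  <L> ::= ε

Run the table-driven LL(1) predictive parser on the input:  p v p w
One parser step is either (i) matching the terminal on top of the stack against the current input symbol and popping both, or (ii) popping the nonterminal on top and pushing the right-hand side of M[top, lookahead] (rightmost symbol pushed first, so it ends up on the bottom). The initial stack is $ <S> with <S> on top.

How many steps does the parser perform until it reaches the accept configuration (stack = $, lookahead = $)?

9

     Stack          Input      Action
  1  $ <S>          p v p w $  expand <S> ::= <A>
  2  $ <A>          p v p w $  expand <A> ::= <L> <N> <N>
  3  $ <N> <N> <L>  p v p w $  expand <L> ::= ε
  4  $ <N> <N>      p v p w $  expand <N> ::= p v p
  5  $ <N> p v p    p v p w $  match p
  6  $ <N> p v      v p w $    match v
  7  $ <N> p        p w $      match p
  8  $ <N>          w $        expand <N> ::= w
  9  $ w            w $        match w
Accept reached after 9 steps.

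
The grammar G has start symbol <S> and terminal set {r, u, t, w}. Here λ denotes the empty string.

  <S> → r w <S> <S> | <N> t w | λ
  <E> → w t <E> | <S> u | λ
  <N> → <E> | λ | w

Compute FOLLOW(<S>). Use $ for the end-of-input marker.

FIRST(<S>) = {λ, r, t, u, w}  (via <N> t w)
FIRST(<E>) = {λ, r, t, u, w}  (via <S> u)
FIRST(<N>) = {λ, r, t, u, w}  (via <E>)
FOLLOW(<S>) includes $ since <S> is the start symbol.
FOLLOW(<S>): in <S>→r w <S> <S> (occurrence 1), <S> is followed by <S> with FIRST {λ, r, t, u, w}; in <S>→r w <S> <S> (occurrence 1), the suffix after <S> is nullable (adds nothing new); in <S>→r w <S> <S> (occurrence 2), the suffix after <S> is empty (adds nothing new); in <E>→<S> u, <S> is followed by u with FIRST {u}. Thus FOLLOW(<S>) = {$, r, t, u, w}.
FOLLOW(<N>): in <S>→<N> t w, <N> is followed by t w with FIRST {t}. Thus FOLLOW(<N>) = {t}.
FOLLOW(<E>): in <E>→w t <E>, the suffix after <E> is empty (adds nothing new); in <N>→<E>, the suffix after <E> is empty, so FOLLOW(<E>) ⊇ FOLLOW(<N>) = {t}. Thus FOLLOW(<E>) = {t}.

{$, r, t, u, w}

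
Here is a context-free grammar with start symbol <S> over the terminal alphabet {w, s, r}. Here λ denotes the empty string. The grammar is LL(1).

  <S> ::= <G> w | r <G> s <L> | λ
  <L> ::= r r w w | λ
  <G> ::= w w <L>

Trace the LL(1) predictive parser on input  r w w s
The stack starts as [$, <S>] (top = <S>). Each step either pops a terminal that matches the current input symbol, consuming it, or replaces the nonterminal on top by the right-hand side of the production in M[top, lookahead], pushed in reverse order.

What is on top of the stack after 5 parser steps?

step 1: stack=$ <S>  input=r w w s $  — expand <S> ::= r <G> s <L>
step 2: stack=$ <L> s <G> r  input=r w w s $  — match r
step 3: stack=$ <L> s <G>  input=w w s $  — expand <G> ::= w w <L>
step 4: stack=$ <L> s <L> w w  input=w w s $  — match w
step 5: stack=$ <L> s <L> w  input=w s $  — match w
Stack after step 5: $ <L> s <L> (top = <L>).

<L>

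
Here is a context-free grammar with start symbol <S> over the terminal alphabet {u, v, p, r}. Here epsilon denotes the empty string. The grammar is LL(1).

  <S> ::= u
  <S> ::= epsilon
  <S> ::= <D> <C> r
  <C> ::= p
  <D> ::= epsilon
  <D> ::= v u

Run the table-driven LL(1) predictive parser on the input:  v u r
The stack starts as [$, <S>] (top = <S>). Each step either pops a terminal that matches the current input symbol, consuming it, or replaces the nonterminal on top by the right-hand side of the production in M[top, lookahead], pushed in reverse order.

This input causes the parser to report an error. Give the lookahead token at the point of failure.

r

step 1: stack=$ <S>  input=v u r $  — expand <S> ::= <D> <C> r
step 2: stack=$ r <C> <D>  input=v u r $  — expand <D> ::= v u
step 3: stack=$ r <C> u v  input=v u r $  — match v
step 4: stack=$ r <C> u  input=u r $  — match u
step 5: stack=$ r <C>  input=r $  — error: M[<C>, r] is empty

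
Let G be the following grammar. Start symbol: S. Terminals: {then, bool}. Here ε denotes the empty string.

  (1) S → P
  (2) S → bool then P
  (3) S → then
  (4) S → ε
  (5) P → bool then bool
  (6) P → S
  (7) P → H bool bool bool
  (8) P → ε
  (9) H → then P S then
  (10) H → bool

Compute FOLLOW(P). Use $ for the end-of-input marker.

{$, bool, then}

FIRST(H): from H→then P S then we get {then}; from H→bool we get {bool}. So FIRST(H) = {bool, then}.
FIRST(S): from S→P we get {ε, bool, then}; from S→bool then P we get {bool}; from S→then we get {then}; from S→ε we get {ε}. So FIRST(S) = {ε, bool, then}.
FIRST(P): from P→bool then bool we get {bool}; from P→S we get {ε, bool, then}; from P→H bool bool bool we get {bool, then}; from P→ε we get {ε}. So FIRST(P) = {ε, bool, then}.
FOLLOW(S) includes $ since S is the start symbol.
FOLLOW(H): in P→H bool bool bool, H is followed by bool bool bool with FIRST {bool}. Thus FOLLOW(H) = {bool}.
FOLLOW(S): in P→S, the suffix after S is empty, so FOLLOW(S) ⊇ FOLLOW(P) = {$, bool, then}; in H→then P S then, S is followed by then with FIRST {then}. Thus FOLLOW(S) = {$, bool, then}.
FOLLOW(P): in S→P, the suffix after P is empty, so FOLLOW(P) ⊇ FOLLOW(S) = {$, bool, then}; in S→bool then P, the suffix after P is empty, so FOLLOW(P) ⊇ FOLLOW(S) = {$, bool, then}; in H→then P S then, P is followed by S then with FIRST {bool, then}. Thus FOLLOW(P) = {$, bool, then}.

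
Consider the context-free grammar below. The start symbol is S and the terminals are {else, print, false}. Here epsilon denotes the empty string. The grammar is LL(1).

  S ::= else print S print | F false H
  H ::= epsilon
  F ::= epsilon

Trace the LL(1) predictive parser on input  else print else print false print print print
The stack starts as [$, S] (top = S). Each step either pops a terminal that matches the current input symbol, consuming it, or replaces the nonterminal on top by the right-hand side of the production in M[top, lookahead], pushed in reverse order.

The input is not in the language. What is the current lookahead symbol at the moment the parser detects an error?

print

step 1: stack=$ S  input=else print else print false print print print $  — expand S ::= else print S print
step 2: stack=$ print S print else  input=else print else print false print print print $  — match else
step 3: stack=$ print S print  input=print else print false print print print $  — match print
step 4: stack=$ print S  input=else print false print print print $  — expand S ::= else print S print
step 5: stack=$ print print S print else  input=else print false print print print $  — match else
step 6: stack=$ print print S print  input=print false print print print $  — match print
step 7: stack=$ print print S  input=false print print print $  — expand S ::= F false H
step 8: stack=$ print print H false F  input=false print print print $  — expand F ::= epsilon
step 9: stack=$ print print H false  input=false print print print $  — match false
step 10: stack=$ print print H  input=print print print $  — expand H ::= epsilon
step 11: stack=$ print print  input=print print print $  — match print
step 12: stack=$ print  input=print print $  — match print
step 13: stack=$  input=print $  — error: stack empty but input remains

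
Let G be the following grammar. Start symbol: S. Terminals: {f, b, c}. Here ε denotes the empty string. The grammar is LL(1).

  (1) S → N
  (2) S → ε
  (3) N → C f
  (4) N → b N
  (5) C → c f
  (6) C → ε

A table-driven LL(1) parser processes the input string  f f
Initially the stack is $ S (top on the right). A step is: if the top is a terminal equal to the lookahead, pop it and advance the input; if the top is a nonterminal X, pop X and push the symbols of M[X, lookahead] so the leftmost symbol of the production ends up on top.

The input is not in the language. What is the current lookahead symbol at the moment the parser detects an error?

     Stack  Input  Action
  1  $ S    f f $  expand S → N
  2  $ N    f f $  expand N → C f
  3  $ f C  f f $  expand C → ε
  4  $ f    f f $  match f
  5  $      f $    error: stack empty but input remains

f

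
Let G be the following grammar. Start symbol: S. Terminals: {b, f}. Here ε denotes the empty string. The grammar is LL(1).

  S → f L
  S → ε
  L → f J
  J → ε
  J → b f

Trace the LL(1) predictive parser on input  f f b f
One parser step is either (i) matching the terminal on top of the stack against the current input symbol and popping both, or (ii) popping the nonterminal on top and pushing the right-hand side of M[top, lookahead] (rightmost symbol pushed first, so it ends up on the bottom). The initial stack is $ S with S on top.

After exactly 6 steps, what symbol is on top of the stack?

     Stack  Input      Action
  1  $ S    f f b f $  expand S → f L
  2  $ L f  f f b f $  match f
  3  $ L    f b f $    expand L → f J
  4  $ J f  f b f $    match f
  5  $ J    b f $      expand J → b f
  6  $ f b  b f $      match b
Stack after step 6: $ f (top = f).

f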